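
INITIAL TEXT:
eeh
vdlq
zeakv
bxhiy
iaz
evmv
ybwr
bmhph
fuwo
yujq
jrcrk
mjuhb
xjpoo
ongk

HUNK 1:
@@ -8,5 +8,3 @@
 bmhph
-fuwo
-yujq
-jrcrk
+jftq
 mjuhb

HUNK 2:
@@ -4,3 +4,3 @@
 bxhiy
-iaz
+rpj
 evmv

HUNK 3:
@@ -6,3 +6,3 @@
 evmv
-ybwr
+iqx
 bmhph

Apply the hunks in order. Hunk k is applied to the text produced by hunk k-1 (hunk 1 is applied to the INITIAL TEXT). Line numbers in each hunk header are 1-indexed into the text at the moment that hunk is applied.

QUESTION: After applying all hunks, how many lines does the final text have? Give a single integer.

Answer: 12

Derivation:
Hunk 1: at line 8 remove [fuwo,yujq,jrcrk] add [jftq] -> 12 lines: eeh vdlq zeakv bxhiy iaz evmv ybwr bmhph jftq mjuhb xjpoo ongk
Hunk 2: at line 4 remove [iaz] add [rpj] -> 12 lines: eeh vdlq zeakv bxhiy rpj evmv ybwr bmhph jftq mjuhb xjpoo ongk
Hunk 3: at line 6 remove [ybwr] add [iqx] -> 12 lines: eeh vdlq zeakv bxhiy rpj evmv iqx bmhph jftq mjuhb xjpoo ongk
Final line count: 12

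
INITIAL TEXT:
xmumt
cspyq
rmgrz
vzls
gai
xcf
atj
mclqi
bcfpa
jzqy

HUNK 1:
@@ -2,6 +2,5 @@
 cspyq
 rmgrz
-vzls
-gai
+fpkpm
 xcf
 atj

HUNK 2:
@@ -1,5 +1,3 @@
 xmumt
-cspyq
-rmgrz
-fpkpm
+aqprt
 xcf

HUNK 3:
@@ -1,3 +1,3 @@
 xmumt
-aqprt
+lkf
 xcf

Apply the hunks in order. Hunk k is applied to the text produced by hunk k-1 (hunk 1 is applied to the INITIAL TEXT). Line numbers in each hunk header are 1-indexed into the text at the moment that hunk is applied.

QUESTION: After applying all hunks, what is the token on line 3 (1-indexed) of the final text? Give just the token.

Hunk 1: at line 2 remove [vzls,gai] add [fpkpm] -> 9 lines: xmumt cspyq rmgrz fpkpm xcf atj mclqi bcfpa jzqy
Hunk 2: at line 1 remove [cspyq,rmgrz,fpkpm] add [aqprt] -> 7 lines: xmumt aqprt xcf atj mclqi bcfpa jzqy
Hunk 3: at line 1 remove [aqprt] add [lkf] -> 7 lines: xmumt lkf xcf atj mclqi bcfpa jzqy
Final line 3: xcf

Answer: xcf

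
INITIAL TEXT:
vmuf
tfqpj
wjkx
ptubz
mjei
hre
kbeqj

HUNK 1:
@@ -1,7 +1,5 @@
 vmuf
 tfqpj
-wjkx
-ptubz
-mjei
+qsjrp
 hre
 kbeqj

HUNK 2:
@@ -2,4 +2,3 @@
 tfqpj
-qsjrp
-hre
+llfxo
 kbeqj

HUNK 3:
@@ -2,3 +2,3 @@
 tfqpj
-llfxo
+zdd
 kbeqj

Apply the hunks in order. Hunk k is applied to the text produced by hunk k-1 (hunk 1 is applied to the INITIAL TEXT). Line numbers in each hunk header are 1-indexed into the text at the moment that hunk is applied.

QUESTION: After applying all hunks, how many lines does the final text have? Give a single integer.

Hunk 1: at line 1 remove [wjkx,ptubz,mjei] add [qsjrp] -> 5 lines: vmuf tfqpj qsjrp hre kbeqj
Hunk 2: at line 2 remove [qsjrp,hre] add [llfxo] -> 4 lines: vmuf tfqpj llfxo kbeqj
Hunk 3: at line 2 remove [llfxo] add [zdd] -> 4 lines: vmuf tfqpj zdd kbeqj
Final line count: 4

Answer: 4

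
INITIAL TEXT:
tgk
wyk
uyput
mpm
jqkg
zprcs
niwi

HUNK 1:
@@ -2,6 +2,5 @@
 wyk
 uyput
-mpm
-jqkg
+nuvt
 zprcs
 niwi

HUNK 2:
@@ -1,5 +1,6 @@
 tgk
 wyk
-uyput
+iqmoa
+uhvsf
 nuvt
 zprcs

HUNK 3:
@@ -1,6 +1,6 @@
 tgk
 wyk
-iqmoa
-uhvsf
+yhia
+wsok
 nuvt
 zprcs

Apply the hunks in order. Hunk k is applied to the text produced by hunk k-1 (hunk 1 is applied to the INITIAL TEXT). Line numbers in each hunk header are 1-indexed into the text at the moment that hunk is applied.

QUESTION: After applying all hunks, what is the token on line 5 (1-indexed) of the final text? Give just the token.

Answer: nuvt

Derivation:
Hunk 1: at line 2 remove [mpm,jqkg] add [nuvt] -> 6 lines: tgk wyk uyput nuvt zprcs niwi
Hunk 2: at line 1 remove [uyput] add [iqmoa,uhvsf] -> 7 lines: tgk wyk iqmoa uhvsf nuvt zprcs niwi
Hunk 3: at line 1 remove [iqmoa,uhvsf] add [yhia,wsok] -> 7 lines: tgk wyk yhia wsok nuvt zprcs niwi
Final line 5: nuvt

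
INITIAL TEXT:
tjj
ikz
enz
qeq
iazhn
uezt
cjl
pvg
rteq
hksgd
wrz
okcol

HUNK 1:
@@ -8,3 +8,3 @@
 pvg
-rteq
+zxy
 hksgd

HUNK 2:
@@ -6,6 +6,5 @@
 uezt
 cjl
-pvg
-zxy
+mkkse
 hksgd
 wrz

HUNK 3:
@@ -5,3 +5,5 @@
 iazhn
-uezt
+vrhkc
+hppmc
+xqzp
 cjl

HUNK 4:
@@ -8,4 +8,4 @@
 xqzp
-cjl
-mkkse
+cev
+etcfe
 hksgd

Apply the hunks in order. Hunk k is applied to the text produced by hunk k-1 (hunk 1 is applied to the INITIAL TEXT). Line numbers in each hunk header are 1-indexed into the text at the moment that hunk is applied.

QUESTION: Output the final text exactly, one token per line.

Hunk 1: at line 8 remove [rteq] add [zxy] -> 12 lines: tjj ikz enz qeq iazhn uezt cjl pvg zxy hksgd wrz okcol
Hunk 2: at line 6 remove [pvg,zxy] add [mkkse] -> 11 lines: tjj ikz enz qeq iazhn uezt cjl mkkse hksgd wrz okcol
Hunk 3: at line 5 remove [uezt] add [vrhkc,hppmc,xqzp] -> 13 lines: tjj ikz enz qeq iazhn vrhkc hppmc xqzp cjl mkkse hksgd wrz okcol
Hunk 4: at line 8 remove [cjl,mkkse] add [cev,etcfe] -> 13 lines: tjj ikz enz qeq iazhn vrhkc hppmc xqzp cev etcfe hksgd wrz okcol

Answer: tjj
ikz
enz
qeq
iazhn
vrhkc
hppmc
xqzp
cev
etcfe
hksgd
wrz
okcol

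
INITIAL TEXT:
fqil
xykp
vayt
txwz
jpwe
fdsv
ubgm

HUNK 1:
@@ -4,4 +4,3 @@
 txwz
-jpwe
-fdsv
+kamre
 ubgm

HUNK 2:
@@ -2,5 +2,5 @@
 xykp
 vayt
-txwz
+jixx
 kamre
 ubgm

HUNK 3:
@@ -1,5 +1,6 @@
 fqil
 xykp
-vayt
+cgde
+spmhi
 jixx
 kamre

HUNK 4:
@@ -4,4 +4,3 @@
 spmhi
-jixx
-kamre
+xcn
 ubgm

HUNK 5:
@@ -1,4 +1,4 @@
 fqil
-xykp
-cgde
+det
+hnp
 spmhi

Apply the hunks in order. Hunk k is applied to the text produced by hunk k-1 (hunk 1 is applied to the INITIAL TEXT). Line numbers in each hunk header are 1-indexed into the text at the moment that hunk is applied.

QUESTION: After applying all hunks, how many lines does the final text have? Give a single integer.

Answer: 6

Derivation:
Hunk 1: at line 4 remove [jpwe,fdsv] add [kamre] -> 6 lines: fqil xykp vayt txwz kamre ubgm
Hunk 2: at line 2 remove [txwz] add [jixx] -> 6 lines: fqil xykp vayt jixx kamre ubgm
Hunk 3: at line 1 remove [vayt] add [cgde,spmhi] -> 7 lines: fqil xykp cgde spmhi jixx kamre ubgm
Hunk 4: at line 4 remove [jixx,kamre] add [xcn] -> 6 lines: fqil xykp cgde spmhi xcn ubgm
Hunk 5: at line 1 remove [xykp,cgde] add [det,hnp] -> 6 lines: fqil det hnp spmhi xcn ubgm
Final line count: 6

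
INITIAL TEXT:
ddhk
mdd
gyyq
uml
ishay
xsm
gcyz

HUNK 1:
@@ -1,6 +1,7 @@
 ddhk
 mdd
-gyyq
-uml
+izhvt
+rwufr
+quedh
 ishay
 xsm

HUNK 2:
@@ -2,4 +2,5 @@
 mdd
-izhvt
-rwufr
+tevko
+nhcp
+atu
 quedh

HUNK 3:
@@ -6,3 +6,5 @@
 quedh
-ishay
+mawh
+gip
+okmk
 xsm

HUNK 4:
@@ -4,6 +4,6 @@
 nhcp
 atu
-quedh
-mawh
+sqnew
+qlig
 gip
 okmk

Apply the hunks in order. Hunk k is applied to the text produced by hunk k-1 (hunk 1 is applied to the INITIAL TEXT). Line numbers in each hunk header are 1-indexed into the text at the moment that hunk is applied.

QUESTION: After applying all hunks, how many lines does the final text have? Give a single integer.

Hunk 1: at line 1 remove [gyyq,uml] add [izhvt,rwufr,quedh] -> 8 lines: ddhk mdd izhvt rwufr quedh ishay xsm gcyz
Hunk 2: at line 2 remove [izhvt,rwufr] add [tevko,nhcp,atu] -> 9 lines: ddhk mdd tevko nhcp atu quedh ishay xsm gcyz
Hunk 3: at line 6 remove [ishay] add [mawh,gip,okmk] -> 11 lines: ddhk mdd tevko nhcp atu quedh mawh gip okmk xsm gcyz
Hunk 4: at line 4 remove [quedh,mawh] add [sqnew,qlig] -> 11 lines: ddhk mdd tevko nhcp atu sqnew qlig gip okmk xsm gcyz
Final line count: 11

Answer: 11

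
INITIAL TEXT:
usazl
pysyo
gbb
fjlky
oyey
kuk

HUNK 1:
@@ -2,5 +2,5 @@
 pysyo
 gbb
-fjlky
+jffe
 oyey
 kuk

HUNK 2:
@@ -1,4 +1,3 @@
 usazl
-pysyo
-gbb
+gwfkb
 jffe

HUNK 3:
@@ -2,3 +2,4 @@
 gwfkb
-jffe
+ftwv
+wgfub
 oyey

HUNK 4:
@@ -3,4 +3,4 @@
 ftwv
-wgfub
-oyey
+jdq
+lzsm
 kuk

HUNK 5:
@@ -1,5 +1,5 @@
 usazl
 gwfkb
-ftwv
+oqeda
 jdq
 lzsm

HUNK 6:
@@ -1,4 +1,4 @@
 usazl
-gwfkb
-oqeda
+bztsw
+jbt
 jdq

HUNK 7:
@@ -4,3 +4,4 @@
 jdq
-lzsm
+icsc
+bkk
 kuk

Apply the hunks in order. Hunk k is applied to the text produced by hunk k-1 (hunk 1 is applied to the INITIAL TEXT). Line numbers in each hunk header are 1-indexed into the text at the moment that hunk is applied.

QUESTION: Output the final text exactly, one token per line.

Answer: usazl
bztsw
jbt
jdq
icsc
bkk
kuk

Derivation:
Hunk 1: at line 2 remove [fjlky] add [jffe] -> 6 lines: usazl pysyo gbb jffe oyey kuk
Hunk 2: at line 1 remove [pysyo,gbb] add [gwfkb] -> 5 lines: usazl gwfkb jffe oyey kuk
Hunk 3: at line 2 remove [jffe] add [ftwv,wgfub] -> 6 lines: usazl gwfkb ftwv wgfub oyey kuk
Hunk 4: at line 3 remove [wgfub,oyey] add [jdq,lzsm] -> 6 lines: usazl gwfkb ftwv jdq lzsm kuk
Hunk 5: at line 1 remove [ftwv] add [oqeda] -> 6 lines: usazl gwfkb oqeda jdq lzsm kuk
Hunk 6: at line 1 remove [gwfkb,oqeda] add [bztsw,jbt] -> 6 lines: usazl bztsw jbt jdq lzsm kuk
Hunk 7: at line 4 remove [lzsm] add [icsc,bkk] -> 7 lines: usazl bztsw jbt jdq icsc bkk kuk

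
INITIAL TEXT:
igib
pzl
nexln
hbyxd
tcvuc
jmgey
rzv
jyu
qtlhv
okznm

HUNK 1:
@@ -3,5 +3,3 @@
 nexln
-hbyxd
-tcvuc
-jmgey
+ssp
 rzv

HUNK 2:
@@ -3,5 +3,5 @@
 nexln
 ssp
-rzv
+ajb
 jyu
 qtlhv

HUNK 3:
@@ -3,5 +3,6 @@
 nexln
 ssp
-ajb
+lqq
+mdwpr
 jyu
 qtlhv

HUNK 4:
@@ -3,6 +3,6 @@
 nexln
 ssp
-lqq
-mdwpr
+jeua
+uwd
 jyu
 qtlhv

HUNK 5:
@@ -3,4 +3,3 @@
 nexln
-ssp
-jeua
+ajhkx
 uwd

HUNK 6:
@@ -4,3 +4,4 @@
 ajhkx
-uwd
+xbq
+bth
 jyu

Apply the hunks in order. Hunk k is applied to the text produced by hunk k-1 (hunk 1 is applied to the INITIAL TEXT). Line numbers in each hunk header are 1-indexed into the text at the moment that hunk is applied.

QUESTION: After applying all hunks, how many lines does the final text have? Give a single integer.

Hunk 1: at line 3 remove [hbyxd,tcvuc,jmgey] add [ssp] -> 8 lines: igib pzl nexln ssp rzv jyu qtlhv okznm
Hunk 2: at line 3 remove [rzv] add [ajb] -> 8 lines: igib pzl nexln ssp ajb jyu qtlhv okznm
Hunk 3: at line 3 remove [ajb] add [lqq,mdwpr] -> 9 lines: igib pzl nexln ssp lqq mdwpr jyu qtlhv okznm
Hunk 4: at line 3 remove [lqq,mdwpr] add [jeua,uwd] -> 9 lines: igib pzl nexln ssp jeua uwd jyu qtlhv okznm
Hunk 5: at line 3 remove [ssp,jeua] add [ajhkx] -> 8 lines: igib pzl nexln ajhkx uwd jyu qtlhv okznm
Hunk 6: at line 4 remove [uwd] add [xbq,bth] -> 9 lines: igib pzl nexln ajhkx xbq bth jyu qtlhv okznm
Final line count: 9

Answer: 9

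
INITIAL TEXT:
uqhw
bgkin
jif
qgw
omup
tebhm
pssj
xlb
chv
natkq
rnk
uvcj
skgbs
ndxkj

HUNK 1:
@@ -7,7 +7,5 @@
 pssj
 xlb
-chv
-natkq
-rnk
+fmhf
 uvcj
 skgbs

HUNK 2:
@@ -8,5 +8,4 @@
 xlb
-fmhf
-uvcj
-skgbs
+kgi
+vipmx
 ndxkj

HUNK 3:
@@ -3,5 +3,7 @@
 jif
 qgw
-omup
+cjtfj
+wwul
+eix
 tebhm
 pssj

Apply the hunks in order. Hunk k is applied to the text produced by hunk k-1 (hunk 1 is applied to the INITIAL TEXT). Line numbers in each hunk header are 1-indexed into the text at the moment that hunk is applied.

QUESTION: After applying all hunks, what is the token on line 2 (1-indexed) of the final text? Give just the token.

Answer: bgkin

Derivation:
Hunk 1: at line 7 remove [chv,natkq,rnk] add [fmhf] -> 12 lines: uqhw bgkin jif qgw omup tebhm pssj xlb fmhf uvcj skgbs ndxkj
Hunk 2: at line 8 remove [fmhf,uvcj,skgbs] add [kgi,vipmx] -> 11 lines: uqhw bgkin jif qgw omup tebhm pssj xlb kgi vipmx ndxkj
Hunk 3: at line 3 remove [omup] add [cjtfj,wwul,eix] -> 13 lines: uqhw bgkin jif qgw cjtfj wwul eix tebhm pssj xlb kgi vipmx ndxkj
Final line 2: bgkin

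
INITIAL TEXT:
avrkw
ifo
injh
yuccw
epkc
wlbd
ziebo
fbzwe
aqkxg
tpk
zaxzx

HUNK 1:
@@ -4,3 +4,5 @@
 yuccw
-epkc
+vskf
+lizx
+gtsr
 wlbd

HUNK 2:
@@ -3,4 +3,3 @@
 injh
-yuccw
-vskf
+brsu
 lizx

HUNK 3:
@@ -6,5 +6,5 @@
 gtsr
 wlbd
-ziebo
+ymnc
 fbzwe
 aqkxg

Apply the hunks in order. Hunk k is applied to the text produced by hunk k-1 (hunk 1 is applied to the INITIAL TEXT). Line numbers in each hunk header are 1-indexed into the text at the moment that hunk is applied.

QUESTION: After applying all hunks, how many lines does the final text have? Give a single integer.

Answer: 12

Derivation:
Hunk 1: at line 4 remove [epkc] add [vskf,lizx,gtsr] -> 13 lines: avrkw ifo injh yuccw vskf lizx gtsr wlbd ziebo fbzwe aqkxg tpk zaxzx
Hunk 2: at line 3 remove [yuccw,vskf] add [brsu] -> 12 lines: avrkw ifo injh brsu lizx gtsr wlbd ziebo fbzwe aqkxg tpk zaxzx
Hunk 3: at line 6 remove [ziebo] add [ymnc] -> 12 lines: avrkw ifo injh brsu lizx gtsr wlbd ymnc fbzwe aqkxg tpk zaxzx
Final line count: 12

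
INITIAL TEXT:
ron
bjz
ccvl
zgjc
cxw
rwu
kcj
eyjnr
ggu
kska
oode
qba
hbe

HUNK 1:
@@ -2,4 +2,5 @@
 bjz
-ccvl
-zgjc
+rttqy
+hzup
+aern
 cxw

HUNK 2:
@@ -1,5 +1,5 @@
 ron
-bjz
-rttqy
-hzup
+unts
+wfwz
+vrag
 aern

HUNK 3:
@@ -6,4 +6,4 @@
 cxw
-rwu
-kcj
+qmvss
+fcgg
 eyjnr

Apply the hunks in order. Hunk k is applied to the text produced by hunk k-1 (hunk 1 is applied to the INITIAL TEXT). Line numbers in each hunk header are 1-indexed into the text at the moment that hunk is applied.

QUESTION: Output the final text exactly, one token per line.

Answer: ron
unts
wfwz
vrag
aern
cxw
qmvss
fcgg
eyjnr
ggu
kska
oode
qba
hbe

Derivation:
Hunk 1: at line 2 remove [ccvl,zgjc] add [rttqy,hzup,aern] -> 14 lines: ron bjz rttqy hzup aern cxw rwu kcj eyjnr ggu kska oode qba hbe
Hunk 2: at line 1 remove [bjz,rttqy,hzup] add [unts,wfwz,vrag] -> 14 lines: ron unts wfwz vrag aern cxw rwu kcj eyjnr ggu kska oode qba hbe
Hunk 3: at line 6 remove [rwu,kcj] add [qmvss,fcgg] -> 14 lines: ron unts wfwz vrag aern cxw qmvss fcgg eyjnr ggu kska oode qba hbe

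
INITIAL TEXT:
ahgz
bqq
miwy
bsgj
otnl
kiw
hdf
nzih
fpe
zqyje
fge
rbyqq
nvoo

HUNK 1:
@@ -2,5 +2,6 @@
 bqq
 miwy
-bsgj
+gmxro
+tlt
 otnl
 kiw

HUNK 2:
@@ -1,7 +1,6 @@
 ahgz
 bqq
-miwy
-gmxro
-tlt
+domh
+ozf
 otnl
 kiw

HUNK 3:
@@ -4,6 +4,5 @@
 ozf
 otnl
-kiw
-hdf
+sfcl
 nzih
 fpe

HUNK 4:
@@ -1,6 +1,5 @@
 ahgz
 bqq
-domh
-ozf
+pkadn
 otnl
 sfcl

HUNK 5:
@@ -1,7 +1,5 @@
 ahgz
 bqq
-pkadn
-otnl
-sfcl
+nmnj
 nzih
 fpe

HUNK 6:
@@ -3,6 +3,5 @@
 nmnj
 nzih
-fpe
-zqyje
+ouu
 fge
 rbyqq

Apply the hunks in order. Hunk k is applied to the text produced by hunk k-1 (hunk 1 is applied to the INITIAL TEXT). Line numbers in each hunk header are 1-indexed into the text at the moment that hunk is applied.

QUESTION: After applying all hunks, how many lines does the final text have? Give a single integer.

Answer: 8

Derivation:
Hunk 1: at line 2 remove [bsgj] add [gmxro,tlt] -> 14 lines: ahgz bqq miwy gmxro tlt otnl kiw hdf nzih fpe zqyje fge rbyqq nvoo
Hunk 2: at line 1 remove [miwy,gmxro,tlt] add [domh,ozf] -> 13 lines: ahgz bqq domh ozf otnl kiw hdf nzih fpe zqyje fge rbyqq nvoo
Hunk 3: at line 4 remove [kiw,hdf] add [sfcl] -> 12 lines: ahgz bqq domh ozf otnl sfcl nzih fpe zqyje fge rbyqq nvoo
Hunk 4: at line 1 remove [domh,ozf] add [pkadn] -> 11 lines: ahgz bqq pkadn otnl sfcl nzih fpe zqyje fge rbyqq nvoo
Hunk 5: at line 1 remove [pkadn,otnl,sfcl] add [nmnj] -> 9 lines: ahgz bqq nmnj nzih fpe zqyje fge rbyqq nvoo
Hunk 6: at line 3 remove [fpe,zqyje] add [ouu] -> 8 lines: ahgz bqq nmnj nzih ouu fge rbyqq nvoo
Final line count: 8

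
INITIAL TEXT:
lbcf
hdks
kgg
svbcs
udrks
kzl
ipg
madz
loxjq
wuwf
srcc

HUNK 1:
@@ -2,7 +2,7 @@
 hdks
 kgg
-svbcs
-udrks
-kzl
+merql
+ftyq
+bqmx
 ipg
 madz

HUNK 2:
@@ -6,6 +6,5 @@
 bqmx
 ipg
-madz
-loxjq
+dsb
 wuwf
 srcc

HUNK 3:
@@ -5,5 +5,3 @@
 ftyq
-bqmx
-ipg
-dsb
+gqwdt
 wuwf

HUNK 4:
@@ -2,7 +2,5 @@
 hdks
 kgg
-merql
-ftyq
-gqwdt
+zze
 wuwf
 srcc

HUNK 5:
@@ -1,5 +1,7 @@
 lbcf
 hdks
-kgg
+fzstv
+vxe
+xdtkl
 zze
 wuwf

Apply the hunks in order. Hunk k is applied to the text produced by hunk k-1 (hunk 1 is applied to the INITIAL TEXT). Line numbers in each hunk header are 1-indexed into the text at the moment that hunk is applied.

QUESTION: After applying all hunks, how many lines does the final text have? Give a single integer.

Hunk 1: at line 2 remove [svbcs,udrks,kzl] add [merql,ftyq,bqmx] -> 11 lines: lbcf hdks kgg merql ftyq bqmx ipg madz loxjq wuwf srcc
Hunk 2: at line 6 remove [madz,loxjq] add [dsb] -> 10 lines: lbcf hdks kgg merql ftyq bqmx ipg dsb wuwf srcc
Hunk 3: at line 5 remove [bqmx,ipg,dsb] add [gqwdt] -> 8 lines: lbcf hdks kgg merql ftyq gqwdt wuwf srcc
Hunk 4: at line 2 remove [merql,ftyq,gqwdt] add [zze] -> 6 lines: lbcf hdks kgg zze wuwf srcc
Hunk 5: at line 1 remove [kgg] add [fzstv,vxe,xdtkl] -> 8 lines: lbcf hdks fzstv vxe xdtkl zze wuwf srcc
Final line count: 8

Answer: 8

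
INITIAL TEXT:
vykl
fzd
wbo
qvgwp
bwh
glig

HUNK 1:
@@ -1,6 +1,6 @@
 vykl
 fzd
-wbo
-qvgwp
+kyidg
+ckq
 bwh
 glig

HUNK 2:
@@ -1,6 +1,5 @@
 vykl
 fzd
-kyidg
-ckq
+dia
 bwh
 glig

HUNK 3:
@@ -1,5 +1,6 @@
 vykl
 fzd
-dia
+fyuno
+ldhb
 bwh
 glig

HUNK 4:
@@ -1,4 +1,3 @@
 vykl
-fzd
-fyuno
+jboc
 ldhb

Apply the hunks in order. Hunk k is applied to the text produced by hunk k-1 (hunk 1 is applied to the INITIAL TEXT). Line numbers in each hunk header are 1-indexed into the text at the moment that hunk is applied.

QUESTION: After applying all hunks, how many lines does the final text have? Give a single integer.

Answer: 5

Derivation:
Hunk 1: at line 1 remove [wbo,qvgwp] add [kyidg,ckq] -> 6 lines: vykl fzd kyidg ckq bwh glig
Hunk 2: at line 1 remove [kyidg,ckq] add [dia] -> 5 lines: vykl fzd dia bwh glig
Hunk 3: at line 1 remove [dia] add [fyuno,ldhb] -> 6 lines: vykl fzd fyuno ldhb bwh glig
Hunk 4: at line 1 remove [fzd,fyuno] add [jboc] -> 5 lines: vykl jboc ldhb bwh glig
Final line count: 5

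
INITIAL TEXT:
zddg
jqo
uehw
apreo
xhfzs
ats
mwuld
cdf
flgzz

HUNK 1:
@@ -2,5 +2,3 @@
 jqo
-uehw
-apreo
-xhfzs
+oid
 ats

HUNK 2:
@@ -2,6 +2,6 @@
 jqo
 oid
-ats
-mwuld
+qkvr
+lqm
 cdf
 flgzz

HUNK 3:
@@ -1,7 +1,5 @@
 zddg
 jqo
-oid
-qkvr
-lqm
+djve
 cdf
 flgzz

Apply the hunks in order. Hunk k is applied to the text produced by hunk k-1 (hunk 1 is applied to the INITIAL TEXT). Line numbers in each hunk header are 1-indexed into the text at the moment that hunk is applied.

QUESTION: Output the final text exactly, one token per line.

Hunk 1: at line 2 remove [uehw,apreo,xhfzs] add [oid] -> 7 lines: zddg jqo oid ats mwuld cdf flgzz
Hunk 2: at line 2 remove [ats,mwuld] add [qkvr,lqm] -> 7 lines: zddg jqo oid qkvr lqm cdf flgzz
Hunk 3: at line 1 remove [oid,qkvr,lqm] add [djve] -> 5 lines: zddg jqo djve cdf flgzz

Answer: zddg
jqo
djve
cdf
flgzz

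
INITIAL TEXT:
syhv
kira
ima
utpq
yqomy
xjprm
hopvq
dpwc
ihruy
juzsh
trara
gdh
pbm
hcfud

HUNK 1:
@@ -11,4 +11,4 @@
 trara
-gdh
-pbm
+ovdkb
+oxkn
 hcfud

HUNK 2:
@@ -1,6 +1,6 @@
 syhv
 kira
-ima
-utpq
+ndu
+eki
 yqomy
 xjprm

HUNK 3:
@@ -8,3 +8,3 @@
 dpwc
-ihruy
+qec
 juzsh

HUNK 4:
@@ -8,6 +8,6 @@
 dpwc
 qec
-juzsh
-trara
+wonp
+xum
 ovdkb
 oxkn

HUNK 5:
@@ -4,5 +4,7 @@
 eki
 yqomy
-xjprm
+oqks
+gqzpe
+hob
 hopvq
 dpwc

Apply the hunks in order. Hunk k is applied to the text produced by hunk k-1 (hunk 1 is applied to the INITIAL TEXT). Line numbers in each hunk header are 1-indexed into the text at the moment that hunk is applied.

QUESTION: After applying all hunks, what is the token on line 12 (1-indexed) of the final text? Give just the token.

Answer: wonp

Derivation:
Hunk 1: at line 11 remove [gdh,pbm] add [ovdkb,oxkn] -> 14 lines: syhv kira ima utpq yqomy xjprm hopvq dpwc ihruy juzsh trara ovdkb oxkn hcfud
Hunk 2: at line 1 remove [ima,utpq] add [ndu,eki] -> 14 lines: syhv kira ndu eki yqomy xjprm hopvq dpwc ihruy juzsh trara ovdkb oxkn hcfud
Hunk 3: at line 8 remove [ihruy] add [qec] -> 14 lines: syhv kira ndu eki yqomy xjprm hopvq dpwc qec juzsh trara ovdkb oxkn hcfud
Hunk 4: at line 8 remove [juzsh,trara] add [wonp,xum] -> 14 lines: syhv kira ndu eki yqomy xjprm hopvq dpwc qec wonp xum ovdkb oxkn hcfud
Hunk 5: at line 4 remove [xjprm] add [oqks,gqzpe,hob] -> 16 lines: syhv kira ndu eki yqomy oqks gqzpe hob hopvq dpwc qec wonp xum ovdkb oxkn hcfud
Final line 12: wonp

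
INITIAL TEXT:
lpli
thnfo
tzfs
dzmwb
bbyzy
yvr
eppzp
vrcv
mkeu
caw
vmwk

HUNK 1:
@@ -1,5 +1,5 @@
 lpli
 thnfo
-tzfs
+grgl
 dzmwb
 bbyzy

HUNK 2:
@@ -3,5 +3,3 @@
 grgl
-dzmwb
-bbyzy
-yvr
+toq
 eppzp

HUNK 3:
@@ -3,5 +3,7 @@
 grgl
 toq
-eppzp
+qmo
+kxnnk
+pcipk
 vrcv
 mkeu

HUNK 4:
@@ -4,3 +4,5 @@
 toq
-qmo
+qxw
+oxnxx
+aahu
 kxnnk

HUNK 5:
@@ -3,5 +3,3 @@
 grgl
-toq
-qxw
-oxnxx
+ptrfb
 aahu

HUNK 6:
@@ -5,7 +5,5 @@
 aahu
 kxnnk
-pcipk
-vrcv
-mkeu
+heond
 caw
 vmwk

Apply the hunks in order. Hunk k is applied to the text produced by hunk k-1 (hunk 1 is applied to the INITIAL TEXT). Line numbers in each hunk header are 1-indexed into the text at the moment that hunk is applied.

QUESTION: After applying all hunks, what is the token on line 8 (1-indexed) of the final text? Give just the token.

Answer: caw

Derivation:
Hunk 1: at line 1 remove [tzfs] add [grgl] -> 11 lines: lpli thnfo grgl dzmwb bbyzy yvr eppzp vrcv mkeu caw vmwk
Hunk 2: at line 3 remove [dzmwb,bbyzy,yvr] add [toq] -> 9 lines: lpli thnfo grgl toq eppzp vrcv mkeu caw vmwk
Hunk 3: at line 3 remove [eppzp] add [qmo,kxnnk,pcipk] -> 11 lines: lpli thnfo grgl toq qmo kxnnk pcipk vrcv mkeu caw vmwk
Hunk 4: at line 4 remove [qmo] add [qxw,oxnxx,aahu] -> 13 lines: lpli thnfo grgl toq qxw oxnxx aahu kxnnk pcipk vrcv mkeu caw vmwk
Hunk 5: at line 3 remove [toq,qxw,oxnxx] add [ptrfb] -> 11 lines: lpli thnfo grgl ptrfb aahu kxnnk pcipk vrcv mkeu caw vmwk
Hunk 6: at line 5 remove [pcipk,vrcv,mkeu] add [heond] -> 9 lines: lpli thnfo grgl ptrfb aahu kxnnk heond caw vmwk
Final line 8: caw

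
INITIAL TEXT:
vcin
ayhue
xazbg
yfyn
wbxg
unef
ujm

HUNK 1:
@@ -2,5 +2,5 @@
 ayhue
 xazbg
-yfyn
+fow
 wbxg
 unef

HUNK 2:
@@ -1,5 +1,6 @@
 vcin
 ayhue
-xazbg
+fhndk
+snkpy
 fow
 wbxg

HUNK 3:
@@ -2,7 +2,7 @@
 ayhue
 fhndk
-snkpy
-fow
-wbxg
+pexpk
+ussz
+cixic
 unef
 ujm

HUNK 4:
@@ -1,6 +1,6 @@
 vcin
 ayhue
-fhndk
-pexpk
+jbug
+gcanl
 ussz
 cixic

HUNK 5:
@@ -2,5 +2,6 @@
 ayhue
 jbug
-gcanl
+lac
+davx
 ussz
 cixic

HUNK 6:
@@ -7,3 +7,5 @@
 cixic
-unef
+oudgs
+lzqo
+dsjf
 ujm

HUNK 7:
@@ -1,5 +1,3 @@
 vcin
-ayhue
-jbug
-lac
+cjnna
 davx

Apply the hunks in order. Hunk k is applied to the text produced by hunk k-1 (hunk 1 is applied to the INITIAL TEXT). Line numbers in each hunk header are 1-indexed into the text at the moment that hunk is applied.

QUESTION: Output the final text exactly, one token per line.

Hunk 1: at line 2 remove [yfyn] add [fow] -> 7 lines: vcin ayhue xazbg fow wbxg unef ujm
Hunk 2: at line 1 remove [xazbg] add [fhndk,snkpy] -> 8 lines: vcin ayhue fhndk snkpy fow wbxg unef ujm
Hunk 3: at line 2 remove [snkpy,fow,wbxg] add [pexpk,ussz,cixic] -> 8 lines: vcin ayhue fhndk pexpk ussz cixic unef ujm
Hunk 4: at line 1 remove [fhndk,pexpk] add [jbug,gcanl] -> 8 lines: vcin ayhue jbug gcanl ussz cixic unef ujm
Hunk 5: at line 2 remove [gcanl] add [lac,davx] -> 9 lines: vcin ayhue jbug lac davx ussz cixic unef ujm
Hunk 6: at line 7 remove [unef] add [oudgs,lzqo,dsjf] -> 11 lines: vcin ayhue jbug lac davx ussz cixic oudgs lzqo dsjf ujm
Hunk 7: at line 1 remove [ayhue,jbug,lac] add [cjnna] -> 9 lines: vcin cjnna davx ussz cixic oudgs lzqo dsjf ujm

Answer: vcin
cjnna
davx
ussz
cixic
oudgs
lzqo
dsjf
ujm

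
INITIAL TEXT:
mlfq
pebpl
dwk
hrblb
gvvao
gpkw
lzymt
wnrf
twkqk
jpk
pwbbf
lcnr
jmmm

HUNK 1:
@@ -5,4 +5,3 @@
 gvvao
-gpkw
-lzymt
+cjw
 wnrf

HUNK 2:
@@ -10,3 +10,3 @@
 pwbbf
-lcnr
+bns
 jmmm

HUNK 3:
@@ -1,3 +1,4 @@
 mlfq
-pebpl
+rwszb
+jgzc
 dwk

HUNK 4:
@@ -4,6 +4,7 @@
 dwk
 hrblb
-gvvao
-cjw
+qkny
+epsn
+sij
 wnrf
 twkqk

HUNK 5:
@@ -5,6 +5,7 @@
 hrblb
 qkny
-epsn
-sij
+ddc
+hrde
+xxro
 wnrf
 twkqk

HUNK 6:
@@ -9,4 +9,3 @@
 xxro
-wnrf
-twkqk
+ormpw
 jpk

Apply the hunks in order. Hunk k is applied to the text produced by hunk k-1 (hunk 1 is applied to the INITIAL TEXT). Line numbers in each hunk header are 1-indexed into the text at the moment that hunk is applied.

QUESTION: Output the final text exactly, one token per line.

Answer: mlfq
rwszb
jgzc
dwk
hrblb
qkny
ddc
hrde
xxro
ormpw
jpk
pwbbf
bns
jmmm

Derivation:
Hunk 1: at line 5 remove [gpkw,lzymt] add [cjw] -> 12 lines: mlfq pebpl dwk hrblb gvvao cjw wnrf twkqk jpk pwbbf lcnr jmmm
Hunk 2: at line 10 remove [lcnr] add [bns] -> 12 lines: mlfq pebpl dwk hrblb gvvao cjw wnrf twkqk jpk pwbbf bns jmmm
Hunk 3: at line 1 remove [pebpl] add [rwszb,jgzc] -> 13 lines: mlfq rwszb jgzc dwk hrblb gvvao cjw wnrf twkqk jpk pwbbf bns jmmm
Hunk 4: at line 4 remove [gvvao,cjw] add [qkny,epsn,sij] -> 14 lines: mlfq rwszb jgzc dwk hrblb qkny epsn sij wnrf twkqk jpk pwbbf bns jmmm
Hunk 5: at line 5 remove [epsn,sij] add [ddc,hrde,xxro] -> 15 lines: mlfq rwszb jgzc dwk hrblb qkny ddc hrde xxro wnrf twkqk jpk pwbbf bns jmmm
Hunk 6: at line 9 remove [wnrf,twkqk] add [ormpw] -> 14 lines: mlfq rwszb jgzc dwk hrblb qkny ddc hrde xxro ormpw jpk pwbbf bns jmmm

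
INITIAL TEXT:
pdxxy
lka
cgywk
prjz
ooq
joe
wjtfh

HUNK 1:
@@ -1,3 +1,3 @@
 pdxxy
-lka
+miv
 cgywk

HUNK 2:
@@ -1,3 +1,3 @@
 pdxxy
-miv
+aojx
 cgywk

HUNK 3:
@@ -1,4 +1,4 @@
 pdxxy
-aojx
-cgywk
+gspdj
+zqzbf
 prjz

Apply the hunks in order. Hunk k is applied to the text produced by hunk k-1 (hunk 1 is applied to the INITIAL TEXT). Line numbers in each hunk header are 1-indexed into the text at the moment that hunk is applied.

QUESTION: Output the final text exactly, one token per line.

Hunk 1: at line 1 remove [lka] add [miv] -> 7 lines: pdxxy miv cgywk prjz ooq joe wjtfh
Hunk 2: at line 1 remove [miv] add [aojx] -> 7 lines: pdxxy aojx cgywk prjz ooq joe wjtfh
Hunk 3: at line 1 remove [aojx,cgywk] add [gspdj,zqzbf] -> 7 lines: pdxxy gspdj zqzbf prjz ooq joe wjtfh

Answer: pdxxy
gspdj
zqzbf
prjz
ooq
joe
wjtfh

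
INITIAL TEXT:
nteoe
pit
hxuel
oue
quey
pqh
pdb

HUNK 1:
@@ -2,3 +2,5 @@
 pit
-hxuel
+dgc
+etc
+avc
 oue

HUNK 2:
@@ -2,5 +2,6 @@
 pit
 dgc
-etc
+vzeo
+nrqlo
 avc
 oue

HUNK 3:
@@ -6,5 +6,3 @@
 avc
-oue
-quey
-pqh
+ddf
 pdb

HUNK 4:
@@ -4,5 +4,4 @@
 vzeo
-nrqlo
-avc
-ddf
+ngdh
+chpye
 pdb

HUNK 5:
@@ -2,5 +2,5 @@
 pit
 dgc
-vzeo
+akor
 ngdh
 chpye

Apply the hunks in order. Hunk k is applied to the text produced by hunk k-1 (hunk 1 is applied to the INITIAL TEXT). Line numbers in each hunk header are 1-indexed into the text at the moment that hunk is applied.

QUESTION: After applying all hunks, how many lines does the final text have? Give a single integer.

Answer: 7

Derivation:
Hunk 1: at line 2 remove [hxuel] add [dgc,etc,avc] -> 9 lines: nteoe pit dgc etc avc oue quey pqh pdb
Hunk 2: at line 2 remove [etc] add [vzeo,nrqlo] -> 10 lines: nteoe pit dgc vzeo nrqlo avc oue quey pqh pdb
Hunk 3: at line 6 remove [oue,quey,pqh] add [ddf] -> 8 lines: nteoe pit dgc vzeo nrqlo avc ddf pdb
Hunk 4: at line 4 remove [nrqlo,avc,ddf] add [ngdh,chpye] -> 7 lines: nteoe pit dgc vzeo ngdh chpye pdb
Hunk 5: at line 2 remove [vzeo] add [akor] -> 7 lines: nteoe pit dgc akor ngdh chpye pdb
Final line count: 7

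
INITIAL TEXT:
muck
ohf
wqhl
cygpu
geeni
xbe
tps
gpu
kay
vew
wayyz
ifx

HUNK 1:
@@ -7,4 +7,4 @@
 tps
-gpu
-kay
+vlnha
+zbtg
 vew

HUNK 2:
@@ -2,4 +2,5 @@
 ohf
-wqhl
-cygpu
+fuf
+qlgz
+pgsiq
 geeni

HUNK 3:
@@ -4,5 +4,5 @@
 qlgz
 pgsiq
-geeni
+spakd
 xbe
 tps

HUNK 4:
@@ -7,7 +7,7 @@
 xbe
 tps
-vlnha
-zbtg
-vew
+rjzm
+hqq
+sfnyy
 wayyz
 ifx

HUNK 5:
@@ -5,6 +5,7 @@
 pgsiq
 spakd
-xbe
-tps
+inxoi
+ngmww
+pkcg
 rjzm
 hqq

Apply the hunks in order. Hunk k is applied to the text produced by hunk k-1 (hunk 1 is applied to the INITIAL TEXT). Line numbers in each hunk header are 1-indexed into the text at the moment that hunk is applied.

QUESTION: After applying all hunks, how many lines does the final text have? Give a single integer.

Answer: 14

Derivation:
Hunk 1: at line 7 remove [gpu,kay] add [vlnha,zbtg] -> 12 lines: muck ohf wqhl cygpu geeni xbe tps vlnha zbtg vew wayyz ifx
Hunk 2: at line 2 remove [wqhl,cygpu] add [fuf,qlgz,pgsiq] -> 13 lines: muck ohf fuf qlgz pgsiq geeni xbe tps vlnha zbtg vew wayyz ifx
Hunk 3: at line 4 remove [geeni] add [spakd] -> 13 lines: muck ohf fuf qlgz pgsiq spakd xbe tps vlnha zbtg vew wayyz ifx
Hunk 4: at line 7 remove [vlnha,zbtg,vew] add [rjzm,hqq,sfnyy] -> 13 lines: muck ohf fuf qlgz pgsiq spakd xbe tps rjzm hqq sfnyy wayyz ifx
Hunk 5: at line 5 remove [xbe,tps] add [inxoi,ngmww,pkcg] -> 14 lines: muck ohf fuf qlgz pgsiq spakd inxoi ngmww pkcg rjzm hqq sfnyy wayyz ifx
Final line count: 14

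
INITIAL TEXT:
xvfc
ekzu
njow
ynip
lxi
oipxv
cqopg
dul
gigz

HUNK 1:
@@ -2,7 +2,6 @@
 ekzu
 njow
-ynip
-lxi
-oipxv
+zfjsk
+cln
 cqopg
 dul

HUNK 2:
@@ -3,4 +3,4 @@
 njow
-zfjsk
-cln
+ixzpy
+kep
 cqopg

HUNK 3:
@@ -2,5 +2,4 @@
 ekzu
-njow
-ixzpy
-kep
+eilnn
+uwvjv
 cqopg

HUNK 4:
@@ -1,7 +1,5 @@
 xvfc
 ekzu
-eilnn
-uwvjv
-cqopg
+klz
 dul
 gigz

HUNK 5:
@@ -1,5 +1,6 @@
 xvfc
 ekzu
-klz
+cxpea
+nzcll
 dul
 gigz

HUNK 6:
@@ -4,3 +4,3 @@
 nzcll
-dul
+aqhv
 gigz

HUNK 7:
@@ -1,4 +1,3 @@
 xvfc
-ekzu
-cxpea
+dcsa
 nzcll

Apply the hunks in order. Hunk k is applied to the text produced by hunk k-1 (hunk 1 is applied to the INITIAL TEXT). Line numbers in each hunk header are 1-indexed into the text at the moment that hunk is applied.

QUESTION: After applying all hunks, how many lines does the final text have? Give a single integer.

Hunk 1: at line 2 remove [ynip,lxi,oipxv] add [zfjsk,cln] -> 8 lines: xvfc ekzu njow zfjsk cln cqopg dul gigz
Hunk 2: at line 3 remove [zfjsk,cln] add [ixzpy,kep] -> 8 lines: xvfc ekzu njow ixzpy kep cqopg dul gigz
Hunk 3: at line 2 remove [njow,ixzpy,kep] add [eilnn,uwvjv] -> 7 lines: xvfc ekzu eilnn uwvjv cqopg dul gigz
Hunk 4: at line 1 remove [eilnn,uwvjv,cqopg] add [klz] -> 5 lines: xvfc ekzu klz dul gigz
Hunk 5: at line 1 remove [klz] add [cxpea,nzcll] -> 6 lines: xvfc ekzu cxpea nzcll dul gigz
Hunk 6: at line 4 remove [dul] add [aqhv] -> 6 lines: xvfc ekzu cxpea nzcll aqhv gigz
Hunk 7: at line 1 remove [ekzu,cxpea] add [dcsa] -> 5 lines: xvfc dcsa nzcll aqhv gigz
Final line count: 5

Answer: 5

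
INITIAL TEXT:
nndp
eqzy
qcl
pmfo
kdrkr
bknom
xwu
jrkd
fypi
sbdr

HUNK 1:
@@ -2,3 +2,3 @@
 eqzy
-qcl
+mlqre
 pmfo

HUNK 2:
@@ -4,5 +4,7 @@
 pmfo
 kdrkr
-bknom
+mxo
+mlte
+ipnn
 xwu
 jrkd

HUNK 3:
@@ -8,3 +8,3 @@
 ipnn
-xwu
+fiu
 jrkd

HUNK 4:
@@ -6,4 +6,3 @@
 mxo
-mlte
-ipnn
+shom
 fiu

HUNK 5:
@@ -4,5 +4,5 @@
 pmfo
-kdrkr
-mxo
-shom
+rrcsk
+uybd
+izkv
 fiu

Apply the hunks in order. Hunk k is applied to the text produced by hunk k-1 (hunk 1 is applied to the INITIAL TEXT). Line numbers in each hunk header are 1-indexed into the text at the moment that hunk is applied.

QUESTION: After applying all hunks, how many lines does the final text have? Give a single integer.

Answer: 11

Derivation:
Hunk 1: at line 2 remove [qcl] add [mlqre] -> 10 lines: nndp eqzy mlqre pmfo kdrkr bknom xwu jrkd fypi sbdr
Hunk 2: at line 4 remove [bknom] add [mxo,mlte,ipnn] -> 12 lines: nndp eqzy mlqre pmfo kdrkr mxo mlte ipnn xwu jrkd fypi sbdr
Hunk 3: at line 8 remove [xwu] add [fiu] -> 12 lines: nndp eqzy mlqre pmfo kdrkr mxo mlte ipnn fiu jrkd fypi sbdr
Hunk 4: at line 6 remove [mlte,ipnn] add [shom] -> 11 lines: nndp eqzy mlqre pmfo kdrkr mxo shom fiu jrkd fypi sbdr
Hunk 5: at line 4 remove [kdrkr,mxo,shom] add [rrcsk,uybd,izkv] -> 11 lines: nndp eqzy mlqre pmfo rrcsk uybd izkv fiu jrkd fypi sbdr
Final line count: 11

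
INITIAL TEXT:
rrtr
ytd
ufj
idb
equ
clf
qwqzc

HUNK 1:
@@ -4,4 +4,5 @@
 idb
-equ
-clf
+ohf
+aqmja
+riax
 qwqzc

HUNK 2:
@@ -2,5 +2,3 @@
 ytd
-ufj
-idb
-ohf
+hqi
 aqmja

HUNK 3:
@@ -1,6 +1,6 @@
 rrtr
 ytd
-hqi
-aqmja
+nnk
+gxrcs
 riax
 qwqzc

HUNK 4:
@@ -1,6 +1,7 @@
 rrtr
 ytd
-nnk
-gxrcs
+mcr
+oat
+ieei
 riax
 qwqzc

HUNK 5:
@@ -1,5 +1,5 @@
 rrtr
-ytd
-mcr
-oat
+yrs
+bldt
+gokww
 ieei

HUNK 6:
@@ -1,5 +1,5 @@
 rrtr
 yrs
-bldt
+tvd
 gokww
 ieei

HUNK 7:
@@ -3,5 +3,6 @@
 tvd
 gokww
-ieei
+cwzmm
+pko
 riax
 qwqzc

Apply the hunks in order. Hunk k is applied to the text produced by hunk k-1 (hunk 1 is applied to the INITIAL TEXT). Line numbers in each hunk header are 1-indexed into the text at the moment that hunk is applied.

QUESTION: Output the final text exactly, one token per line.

Hunk 1: at line 4 remove [equ,clf] add [ohf,aqmja,riax] -> 8 lines: rrtr ytd ufj idb ohf aqmja riax qwqzc
Hunk 2: at line 2 remove [ufj,idb,ohf] add [hqi] -> 6 lines: rrtr ytd hqi aqmja riax qwqzc
Hunk 3: at line 1 remove [hqi,aqmja] add [nnk,gxrcs] -> 6 lines: rrtr ytd nnk gxrcs riax qwqzc
Hunk 4: at line 1 remove [nnk,gxrcs] add [mcr,oat,ieei] -> 7 lines: rrtr ytd mcr oat ieei riax qwqzc
Hunk 5: at line 1 remove [ytd,mcr,oat] add [yrs,bldt,gokww] -> 7 lines: rrtr yrs bldt gokww ieei riax qwqzc
Hunk 6: at line 1 remove [bldt] add [tvd] -> 7 lines: rrtr yrs tvd gokww ieei riax qwqzc
Hunk 7: at line 3 remove [ieei] add [cwzmm,pko] -> 8 lines: rrtr yrs tvd gokww cwzmm pko riax qwqzc

Answer: rrtr
yrs
tvd
gokww
cwzmm
pko
riax
qwqzc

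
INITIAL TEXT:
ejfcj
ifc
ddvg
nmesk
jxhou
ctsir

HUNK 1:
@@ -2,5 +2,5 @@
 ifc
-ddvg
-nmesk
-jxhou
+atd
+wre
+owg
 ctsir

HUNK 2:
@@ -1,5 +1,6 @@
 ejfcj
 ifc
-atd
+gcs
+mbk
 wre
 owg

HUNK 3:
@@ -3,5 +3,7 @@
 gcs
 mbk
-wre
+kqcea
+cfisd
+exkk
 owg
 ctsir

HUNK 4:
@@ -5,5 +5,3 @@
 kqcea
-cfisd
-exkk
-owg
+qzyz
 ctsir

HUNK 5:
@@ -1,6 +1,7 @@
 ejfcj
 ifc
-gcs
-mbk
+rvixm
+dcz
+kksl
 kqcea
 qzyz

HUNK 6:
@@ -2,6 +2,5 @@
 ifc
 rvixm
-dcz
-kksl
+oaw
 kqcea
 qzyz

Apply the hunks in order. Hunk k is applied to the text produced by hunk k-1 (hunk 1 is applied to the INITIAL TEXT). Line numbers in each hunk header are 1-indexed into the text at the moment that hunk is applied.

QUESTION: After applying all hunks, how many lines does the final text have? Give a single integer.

Answer: 7

Derivation:
Hunk 1: at line 2 remove [ddvg,nmesk,jxhou] add [atd,wre,owg] -> 6 lines: ejfcj ifc atd wre owg ctsir
Hunk 2: at line 1 remove [atd] add [gcs,mbk] -> 7 lines: ejfcj ifc gcs mbk wre owg ctsir
Hunk 3: at line 3 remove [wre] add [kqcea,cfisd,exkk] -> 9 lines: ejfcj ifc gcs mbk kqcea cfisd exkk owg ctsir
Hunk 4: at line 5 remove [cfisd,exkk,owg] add [qzyz] -> 7 lines: ejfcj ifc gcs mbk kqcea qzyz ctsir
Hunk 5: at line 1 remove [gcs,mbk] add [rvixm,dcz,kksl] -> 8 lines: ejfcj ifc rvixm dcz kksl kqcea qzyz ctsir
Hunk 6: at line 2 remove [dcz,kksl] add [oaw] -> 7 lines: ejfcj ifc rvixm oaw kqcea qzyz ctsir
Final line count: 7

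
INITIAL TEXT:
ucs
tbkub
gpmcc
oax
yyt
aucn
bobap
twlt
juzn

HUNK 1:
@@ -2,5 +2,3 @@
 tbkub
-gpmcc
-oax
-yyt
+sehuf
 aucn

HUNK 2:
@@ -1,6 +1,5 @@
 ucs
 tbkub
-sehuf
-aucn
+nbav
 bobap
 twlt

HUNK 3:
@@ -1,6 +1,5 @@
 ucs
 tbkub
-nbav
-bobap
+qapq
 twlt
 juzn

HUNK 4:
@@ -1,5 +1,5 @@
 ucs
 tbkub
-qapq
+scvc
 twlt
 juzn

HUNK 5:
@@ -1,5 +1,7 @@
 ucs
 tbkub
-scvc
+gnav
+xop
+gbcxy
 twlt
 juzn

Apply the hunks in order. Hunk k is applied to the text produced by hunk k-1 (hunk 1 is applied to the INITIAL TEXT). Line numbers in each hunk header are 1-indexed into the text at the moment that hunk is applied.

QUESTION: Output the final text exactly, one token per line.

Hunk 1: at line 2 remove [gpmcc,oax,yyt] add [sehuf] -> 7 lines: ucs tbkub sehuf aucn bobap twlt juzn
Hunk 2: at line 1 remove [sehuf,aucn] add [nbav] -> 6 lines: ucs tbkub nbav bobap twlt juzn
Hunk 3: at line 1 remove [nbav,bobap] add [qapq] -> 5 lines: ucs tbkub qapq twlt juzn
Hunk 4: at line 1 remove [qapq] add [scvc] -> 5 lines: ucs tbkub scvc twlt juzn
Hunk 5: at line 1 remove [scvc] add [gnav,xop,gbcxy] -> 7 lines: ucs tbkub gnav xop gbcxy twlt juzn

Answer: ucs
tbkub
gnav
xop
gbcxy
twlt
juzn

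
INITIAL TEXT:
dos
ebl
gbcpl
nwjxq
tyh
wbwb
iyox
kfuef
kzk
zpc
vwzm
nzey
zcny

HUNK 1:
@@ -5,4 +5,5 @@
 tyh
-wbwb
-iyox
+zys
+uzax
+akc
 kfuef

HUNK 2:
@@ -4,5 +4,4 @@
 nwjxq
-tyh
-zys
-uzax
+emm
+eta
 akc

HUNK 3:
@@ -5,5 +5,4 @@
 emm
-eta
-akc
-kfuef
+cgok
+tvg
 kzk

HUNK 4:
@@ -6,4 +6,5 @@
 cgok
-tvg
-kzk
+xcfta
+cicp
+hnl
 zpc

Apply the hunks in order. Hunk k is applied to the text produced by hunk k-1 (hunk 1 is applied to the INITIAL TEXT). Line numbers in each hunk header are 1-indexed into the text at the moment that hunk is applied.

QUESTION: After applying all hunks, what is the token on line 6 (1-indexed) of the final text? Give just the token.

Answer: cgok

Derivation:
Hunk 1: at line 5 remove [wbwb,iyox] add [zys,uzax,akc] -> 14 lines: dos ebl gbcpl nwjxq tyh zys uzax akc kfuef kzk zpc vwzm nzey zcny
Hunk 2: at line 4 remove [tyh,zys,uzax] add [emm,eta] -> 13 lines: dos ebl gbcpl nwjxq emm eta akc kfuef kzk zpc vwzm nzey zcny
Hunk 3: at line 5 remove [eta,akc,kfuef] add [cgok,tvg] -> 12 lines: dos ebl gbcpl nwjxq emm cgok tvg kzk zpc vwzm nzey zcny
Hunk 4: at line 6 remove [tvg,kzk] add [xcfta,cicp,hnl] -> 13 lines: dos ebl gbcpl nwjxq emm cgok xcfta cicp hnl zpc vwzm nzey zcny
Final line 6: cgok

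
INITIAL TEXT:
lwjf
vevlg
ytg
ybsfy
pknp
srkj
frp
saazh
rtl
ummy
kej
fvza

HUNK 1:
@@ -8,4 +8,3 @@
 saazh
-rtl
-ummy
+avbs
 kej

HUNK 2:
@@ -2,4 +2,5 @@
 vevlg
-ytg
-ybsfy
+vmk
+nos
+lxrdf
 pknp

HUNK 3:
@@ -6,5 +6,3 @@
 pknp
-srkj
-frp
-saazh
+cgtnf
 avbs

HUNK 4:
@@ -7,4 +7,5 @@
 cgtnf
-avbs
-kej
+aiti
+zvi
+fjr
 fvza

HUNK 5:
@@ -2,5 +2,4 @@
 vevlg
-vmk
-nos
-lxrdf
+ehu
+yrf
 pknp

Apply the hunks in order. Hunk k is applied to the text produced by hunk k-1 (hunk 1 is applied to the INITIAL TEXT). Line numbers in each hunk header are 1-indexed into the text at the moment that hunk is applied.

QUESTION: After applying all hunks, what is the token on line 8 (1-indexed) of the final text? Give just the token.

Hunk 1: at line 8 remove [rtl,ummy] add [avbs] -> 11 lines: lwjf vevlg ytg ybsfy pknp srkj frp saazh avbs kej fvza
Hunk 2: at line 2 remove [ytg,ybsfy] add [vmk,nos,lxrdf] -> 12 lines: lwjf vevlg vmk nos lxrdf pknp srkj frp saazh avbs kej fvza
Hunk 3: at line 6 remove [srkj,frp,saazh] add [cgtnf] -> 10 lines: lwjf vevlg vmk nos lxrdf pknp cgtnf avbs kej fvza
Hunk 4: at line 7 remove [avbs,kej] add [aiti,zvi,fjr] -> 11 lines: lwjf vevlg vmk nos lxrdf pknp cgtnf aiti zvi fjr fvza
Hunk 5: at line 2 remove [vmk,nos,lxrdf] add [ehu,yrf] -> 10 lines: lwjf vevlg ehu yrf pknp cgtnf aiti zvi fjr fvza
Final line 8: zvi

Answer: zvi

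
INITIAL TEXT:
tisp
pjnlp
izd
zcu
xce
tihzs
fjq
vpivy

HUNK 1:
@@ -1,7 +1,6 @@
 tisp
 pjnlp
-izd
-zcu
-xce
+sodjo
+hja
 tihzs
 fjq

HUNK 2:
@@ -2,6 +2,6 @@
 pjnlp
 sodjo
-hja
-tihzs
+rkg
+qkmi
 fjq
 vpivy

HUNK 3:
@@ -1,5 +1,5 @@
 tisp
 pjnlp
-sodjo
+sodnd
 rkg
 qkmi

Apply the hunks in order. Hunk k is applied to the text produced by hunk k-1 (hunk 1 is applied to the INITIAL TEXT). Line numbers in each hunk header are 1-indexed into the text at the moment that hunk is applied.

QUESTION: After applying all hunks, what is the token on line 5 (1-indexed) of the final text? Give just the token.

Hunk 1: at line 1 remove [izd,zcu,xce] add [sodjo,hja] -> 7 lines: tisp pjnlp sodjo hja tihzs fjq vpivy
Hunk 2: at line 2 remove [hja,tihzs] add [rkg,qkmi] -> 7 lines: tisp pjnlp sodjo rkg qkmi fjq vpivy
Hunk 3: at line 1 remove [sodjo] add [sodnd] -> 7 lines: tisp pjnlp sodnd rkg qkmi fjq vpivy
Final line 5: qkmi

Answer: qkmi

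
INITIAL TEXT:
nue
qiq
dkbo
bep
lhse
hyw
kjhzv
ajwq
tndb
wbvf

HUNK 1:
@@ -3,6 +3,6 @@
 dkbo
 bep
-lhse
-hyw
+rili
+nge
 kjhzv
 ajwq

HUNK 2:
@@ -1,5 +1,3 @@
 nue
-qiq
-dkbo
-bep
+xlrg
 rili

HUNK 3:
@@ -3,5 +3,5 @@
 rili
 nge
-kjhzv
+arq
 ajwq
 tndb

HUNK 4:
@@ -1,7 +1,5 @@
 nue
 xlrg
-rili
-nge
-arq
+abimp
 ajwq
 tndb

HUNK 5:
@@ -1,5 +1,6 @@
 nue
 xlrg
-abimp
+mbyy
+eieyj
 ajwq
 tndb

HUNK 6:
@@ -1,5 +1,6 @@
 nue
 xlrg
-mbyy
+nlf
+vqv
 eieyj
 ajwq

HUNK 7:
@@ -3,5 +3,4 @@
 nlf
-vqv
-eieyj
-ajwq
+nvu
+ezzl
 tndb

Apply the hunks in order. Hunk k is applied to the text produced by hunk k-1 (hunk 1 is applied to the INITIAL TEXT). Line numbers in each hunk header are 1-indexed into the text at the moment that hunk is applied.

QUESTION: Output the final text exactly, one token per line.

Hunk 1: at line 3 remove [lhse,hyw] add [rili,nge] -> 10 lines: nue qiq dkbo bep rili nge kjhzv ajwq tndb wbvf
Hunk 2: at line 1 remove [qiq,dkbo,bep] add [xlrg] -> 8 lines: nue xlrg rili nge kjhzv ajwq tndb wbvf
Hunk 3: at line 3 remove [kjhzv] add [arq] -> 8 lines: nue xlrg rili nge arq ajwq tndb wbvf
Hunk 4: at line 1 remove [rili,nge,arq] add [abimp] -> 6 lines: nue xlrg abimp ajwq tndb wbvf
Hunk 5: at line 1 remove [abimp] add [mbyy,eieyj] -> 7 lines: nue xlrg mbyy eieyj ajwq tndb wbvf
Hunk 6: at line 1 remove [mbyy] add [nlf,vqv] -> 8 lines: nue xlrg nlf vqv eieyj ajwq tndb wbvf
Hunk 7: at line 3 remove [vqv,eieyj,ajwq] add [nvu,ezzl] -> 7 lines: nue xlrg nlf nvu ezzl tndb wbvf

Answer: nue
xlrg
nlf
nvu
ezzl
tndb
wbvf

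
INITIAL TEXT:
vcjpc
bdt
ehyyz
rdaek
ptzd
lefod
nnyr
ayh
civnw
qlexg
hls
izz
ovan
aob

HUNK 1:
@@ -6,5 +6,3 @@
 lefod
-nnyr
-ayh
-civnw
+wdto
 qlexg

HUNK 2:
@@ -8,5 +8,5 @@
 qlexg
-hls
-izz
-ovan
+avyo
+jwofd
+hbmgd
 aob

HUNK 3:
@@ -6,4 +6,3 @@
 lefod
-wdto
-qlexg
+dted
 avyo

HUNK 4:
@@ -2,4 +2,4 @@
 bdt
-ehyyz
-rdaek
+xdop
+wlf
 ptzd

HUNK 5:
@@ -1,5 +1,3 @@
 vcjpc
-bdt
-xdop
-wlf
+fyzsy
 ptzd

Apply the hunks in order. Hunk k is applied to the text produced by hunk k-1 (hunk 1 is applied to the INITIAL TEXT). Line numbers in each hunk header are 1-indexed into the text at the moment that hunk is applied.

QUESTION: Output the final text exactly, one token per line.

Hunk 1: at line 6 remove [nnyr,ayh,civnw] add [wdto] -> 12 lines: vcjpc bdt ehyyz rdaek ptzd lefod wdto qlexg hls izz ovan aob
Hunk 2: at line 8 remove [hls,izz,ovan] add [avyo,jwofd,hbmgd] -> 12 lines: vcjpc bdt ehyyz rdaek ptzd lefod wdto qlexg avyo jwofd hbmgd aob
Hunk 3: at line 6 remove [wdto,qlexg] add [dted] -> 11 lines: vcjpc bdt ehyyz rdaek ptzd lefod dted avyo jwofd hbmgd aob
Hunk 4: at line 2 remove [ehyyz,rdaek] add [xdop,wlf] -> 11 lines: vcjpc bdt xdop wlf ptzd lefod dted avyo jwofd hbmgd aob
Hunk 5: at line 1 remove [bdt,xdop,wlf] add [fyzsy] -> 9 lines: vcjpc fyzsy ptzd lefod dted avyo jwofd hbmgd aob

Answer: vcjpc
fyzsy
ptzd
lefod
dted
avyo
jwofd
hbmgd
aob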